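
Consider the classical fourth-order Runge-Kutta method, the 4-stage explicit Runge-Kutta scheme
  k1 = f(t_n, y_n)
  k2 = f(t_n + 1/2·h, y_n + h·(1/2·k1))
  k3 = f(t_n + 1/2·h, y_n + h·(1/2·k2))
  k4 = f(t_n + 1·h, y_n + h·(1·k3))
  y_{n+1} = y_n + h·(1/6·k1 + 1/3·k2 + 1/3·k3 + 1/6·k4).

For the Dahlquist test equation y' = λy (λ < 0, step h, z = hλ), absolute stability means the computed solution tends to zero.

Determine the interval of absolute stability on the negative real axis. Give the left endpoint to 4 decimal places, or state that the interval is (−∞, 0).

Set f=λy, z=hλ:
  order 4, 4-stage ⇒ R(z)=1+z+z^2/2+z^3/6+z^4/24
  (e.g. R(-1.66)=0.27181, |R|=0.27181)

Boundary: |R(x)|=1, x<0.
x=-1.66: |R|=0.2718
|R(-2.43)|=0.5838 |R(-2)|=0.3333 |R(-1.49)|=0.2741
Bisect:
  x_lo=-3.5766 |R|=3.0122  x_hi=-0.0756 |R|=0.9272
  mid=-1.82607 |R|=0.28964 →hi
  mid=-2.70132 |R|=0.88060 →hi
  mid=-3.13894 |R|=1.67792 →lo
  mid=-2.92013 |R|=1.22306 →lo
  mid=-2.81072 |R|=1.03902 →lo
  mid=-2.75602 |R|=0.95675 →hi
  mid=-2.78337 |R|=0.99710 →hi
  mid=-2.79705 |R|=1.01786 →lo
  ...
  [-2.78529,-2.78508] ⇒ x*=-2.7853
Interval (-2.7853, 0).

(-2.7853, 0).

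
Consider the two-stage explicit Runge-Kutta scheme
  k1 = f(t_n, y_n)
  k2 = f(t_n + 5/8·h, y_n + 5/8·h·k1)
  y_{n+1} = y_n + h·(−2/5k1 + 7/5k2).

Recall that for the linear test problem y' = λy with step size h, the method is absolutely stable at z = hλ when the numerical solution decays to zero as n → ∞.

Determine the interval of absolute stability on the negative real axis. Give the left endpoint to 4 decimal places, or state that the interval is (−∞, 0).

z∈(-1.1429,0).

Test eqn y'=λy, z=hλ:
  k1=λy_n ⇒ h·k1=z·y_n;  k2=λ(1+5/8z)y_n ⇒ h·k2=z(1+5/8z)y_n
  y_{n+1}/y_n = 1 − 2/5z + 7/5z(1+5/8z) = 1 + z + 7/8z²
  ⇒ R(z) = 1 + z + 7/8z².

Boundary: |R(x)|=1, x<0.
x=-0.49: |R|=0.7201
R=1: x+7/8x²=0 ⇒ x=−8/7=-1.1429; min R=1−1/(4·7/8)=0.7143>−1
Confirm numerically:
  x=-0.749: |R|=0.74188 <1
  x=-0.566: |R|=0.71431 <1
  x=-0.541: |R|=0.71510 <1
  x=-1.650: |R|=1.73219 >1
  x=-1.324: |R|=1.20985 >1
So |R|<1 on (-1.1429, 0).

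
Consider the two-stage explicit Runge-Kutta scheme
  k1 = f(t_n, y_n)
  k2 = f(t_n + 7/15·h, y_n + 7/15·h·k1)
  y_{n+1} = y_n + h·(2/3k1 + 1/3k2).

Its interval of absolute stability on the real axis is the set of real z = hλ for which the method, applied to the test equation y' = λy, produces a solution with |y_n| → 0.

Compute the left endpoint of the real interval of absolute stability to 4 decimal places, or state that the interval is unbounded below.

z* = -6.4286.

Set f=λy, z=hλ:
  k1=λy_n ⇒ h·k1=z·y_n;  k2=λ(1+7/15z)y_n ⇒ h·k2=z(1+7/15z)y_n
  y_{n+1}/y_n = 1 + 2/3z + 1/3z(1+7/15z) = 1 + z + 7/45z²
  so R(z) = 1 + z + 7/45z².

Solve |R(x)|<1 on ℝ⁻.
x=-1.29: |R|=0.0311
R=1: x+7/45x²=0 ⇒ x=−45/7=-6.4286; min R=1−1/(4·7/45)=-0.6071>−1
Confirm numerically:
  x=-4.743: |R|=0.24361 <1
  x=-3.785: |R|=0.55648 <1
  x=-3.378: |R|=0.60297 <1
  x=-6.638: |R|=1.21625 >1
  x=-6.597: |R|=1.17284 >1
  x=-6.540: |R|=1.11336 >1
Stable set (-6.4286, 0).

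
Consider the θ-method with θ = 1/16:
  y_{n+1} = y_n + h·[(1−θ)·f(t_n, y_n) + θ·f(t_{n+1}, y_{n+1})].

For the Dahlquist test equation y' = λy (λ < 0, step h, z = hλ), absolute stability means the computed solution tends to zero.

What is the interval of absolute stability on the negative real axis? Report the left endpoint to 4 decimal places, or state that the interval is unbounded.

On y'=λy, z=hλ:
  y_{n+1} = y_n + z·[15/16·y_n + 1/16·y_{n+1}] ⇒ (1 − 1/16z)y_{n+1} = (1 + 15/16z)y_n
  ⇒ R(z) = (1 + 15/16z)/(1 − 1/16z).

Find x<0 with |R(x)|<1.
x=-0.66: |R|=0.3661
R=−1: 1+15/16x = −1+1/16x ⇒ -7/8x=2 ⇒ x=2/(-7/8)=-2.2857
Confirm numerically:
  x=-2.067: |R|=0.83052 <1
  x=-1.689: |R|=0.52773 <1
  x=-1.661: |R|=0.50478 <1
  x=-1.603: |R|=0.45702 <1
  x=-2.831: |R|=1.40540 >1
  x=-2.824: |R|=1.40034 >1
  x=-2.656: |R|=1.27787 >1
Interval (-2.2857, 0).

(-2.2857, 0).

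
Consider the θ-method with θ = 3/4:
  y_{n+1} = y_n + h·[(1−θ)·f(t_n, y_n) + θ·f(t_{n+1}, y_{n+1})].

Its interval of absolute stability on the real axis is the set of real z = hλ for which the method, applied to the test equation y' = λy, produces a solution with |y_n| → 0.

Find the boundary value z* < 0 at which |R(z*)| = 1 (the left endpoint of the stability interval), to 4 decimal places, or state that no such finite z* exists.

With y'=λy (z=hλ):
  y_{n+1} = y_n + z·[1/4·y_n + 3/4·y_{n+1}] ⇒ (1 − 3/4z)y_{n+1} = (1 + 1/4z)y_n
  ⇒ R(z) = (1 + 1/4z)/(1 − 3/4z).

Need |R(x)|<1, x<0.
x=-1.28: |R|=0.3469
x=-2: |R|=0.2000
x=-10: |R|=0.1765
x=-100: |R|=0.3158
θ=3/4≥1/2 ⇒ |1+1/4x|<|1−3/4x| ∀x<0 ⇒ stable on all of ℝ⁻.

unbounded; (−∞, 0).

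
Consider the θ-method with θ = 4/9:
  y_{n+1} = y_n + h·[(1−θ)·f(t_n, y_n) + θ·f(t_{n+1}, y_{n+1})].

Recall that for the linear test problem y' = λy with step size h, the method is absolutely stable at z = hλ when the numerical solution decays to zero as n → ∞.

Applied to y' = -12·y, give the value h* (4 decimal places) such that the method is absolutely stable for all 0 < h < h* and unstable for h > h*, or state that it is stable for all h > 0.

On y'=λy, z=hλ:
  y_{n+1} = y_n + z·[5/9·y_n + 4/9·y_{n+1}] ⇒ (1 − 4/9z)y_{n+1} = (1 + 5/9z)y_n
  R(z) = (1 + 5/9z)/(1 − 4/9z).

Find x<0 with |R(x)|<1.
x=-0.66: |R|=0.4897
R=−1: 1+5/9x = −1+4/9x ⇒ -1/9x=2 ⇒ x=2/(-1/9)=-18.0000
Confirm numerically:
  x=-14.834: |R|=0.95367 <1
  x=-14.779: |R|=0.95271 <1
  x=-12.772: |R|=0.91299 <1
  x=-18.485: |R|=1.00585 >1
  x=-18.412: |R|=1.00498 >1
So |R|<1 on (-18.0000, 0).

(-18.0000,0); λ=-12 ⇒ h* = (18)/12 = 1.5000.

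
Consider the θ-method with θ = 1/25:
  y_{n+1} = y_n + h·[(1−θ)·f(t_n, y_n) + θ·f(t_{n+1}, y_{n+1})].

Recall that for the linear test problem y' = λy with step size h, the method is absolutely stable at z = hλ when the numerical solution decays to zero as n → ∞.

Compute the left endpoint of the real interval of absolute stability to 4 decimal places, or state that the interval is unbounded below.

With y'=λy (z=hλ):
  y_{n+1} = y_n + z·[24/25·y_n + 1/25·y_{n+1}] ⇒ (1 − 1/25z)y_{n+1} = (1 + 24/25z)y_n
  so R(z) = (1 + 24/25z)/(1 − 1/25z).

Need |R(x)|<1, x<0.
x=-1.79: |R|=0.6704
R=−1: 1+24/25x = −1+1/25x ⇒ -23/25x=2 ⇒ x=2/(-23/25)=-2.1739
Confirm numerically:
  x=-1.864: |R|=0.73466 <1
  x=-1.395: |R|=0.32127 <1
  x=-0.921: |R|=0.11172 <1
  x=-2.552: |R|=1.31562 >1
  x=-2.442: |R|=1.22469 >1
So |R|<1 on (-2.1739, 0).

left endpoint -2.1739.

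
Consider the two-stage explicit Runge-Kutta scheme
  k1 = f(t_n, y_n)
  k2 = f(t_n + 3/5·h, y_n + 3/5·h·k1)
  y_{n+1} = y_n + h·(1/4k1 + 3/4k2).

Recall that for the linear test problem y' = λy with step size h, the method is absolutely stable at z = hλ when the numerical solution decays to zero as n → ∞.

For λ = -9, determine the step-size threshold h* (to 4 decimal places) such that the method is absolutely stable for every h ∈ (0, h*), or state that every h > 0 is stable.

Set f=λy, z=hλ:
  k1=λy_n ⇒ h·k1=z·y_n;  k2=λ(1+3/5z)y_n ⇒ h·k2=z(1+3/5z)y_n
  y_{n+1}/y_n = 1 + 1/4z + 3/4z(1+3/5z) = 1 + z + 9/20z²
  so R(z) = 1 + z + 9/20z².

Find x<0 with |R(x)|<1.
x=-1.6: |R|=0.5520
R=1: x+9/20x²=0 ⇒ x=−20/9=-2.2222; min R=1−1/(4·9/20)=0.4444>−1
Confirm numerically:
  x=-2.034: |R|=0.82772 <1
  x=-1.924: |R|=0.74180 <1
  x=-1.816: |R|=0.66804 <1
  x=-1.111: |R|=0.44444 <1
  x=-2.495: |R|=1.30626 >1
  x=-2.387: |R|=1.17700 >1
  x=-2.357: |R|=1.14295 >1
So |R|<1 on (-2.2222, 0).

(-2.2222,0); λ=-9 ⇒ h* = (20/9)/9 = 0.2469.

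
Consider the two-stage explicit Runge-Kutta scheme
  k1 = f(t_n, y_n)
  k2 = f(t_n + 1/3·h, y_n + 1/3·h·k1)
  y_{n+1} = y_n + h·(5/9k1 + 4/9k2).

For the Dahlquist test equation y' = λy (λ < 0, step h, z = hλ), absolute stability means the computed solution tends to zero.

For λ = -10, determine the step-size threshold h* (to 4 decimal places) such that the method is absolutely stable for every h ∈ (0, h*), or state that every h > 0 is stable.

(-6.7500,0); λ=-10 ⇒ h* = (27/4)/10 = 0.6750.

With y'=λy (z=hλ):
  k1=λy_n ⇒ h·k1=z·y_n;  k2=λ(1+1/3z)y_n ⇒ h·k2=z(1+1/3z)y_n
  y_{n+1}/y_n = 1 + 5/9z + 4/9z(1+1/3z) = 1 + z + 4/27z²
  R(z) = 1 + z + 4/27z².

Solve |R(x)|<1 on ℝ⁻.
x=-1.53: |R|=0.1832
R=1: x+4/27x²=0 ⇒ x=−27/4=-6.7500; min R=1−1/(4·4/27)=-0.6875>−1
Confirm numerically:
  x=-5.691: |R|=0.10715 <1
  x=-5.042: |R|=0.27581 <1
  x=-2.791: |R|=0.63697 <1
  x=-6.994: |R|=1.25282 >1
  x=-6.964: |R|=1.22078 >1
  x=-6.912: |R|=1.16589 >1
So |R|<1 on (-6.7500, 0).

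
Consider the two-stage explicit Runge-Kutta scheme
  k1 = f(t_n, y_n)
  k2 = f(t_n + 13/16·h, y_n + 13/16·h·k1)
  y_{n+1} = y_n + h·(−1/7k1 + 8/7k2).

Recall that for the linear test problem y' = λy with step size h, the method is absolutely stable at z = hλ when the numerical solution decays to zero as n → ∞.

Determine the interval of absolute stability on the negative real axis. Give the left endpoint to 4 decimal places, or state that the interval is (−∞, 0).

With y'=λy (z=hλ):
  k1=λy_n ⇒ h·k1=z·y_n;  k2=λ(1+13/16z)y_n ⇒ h·k2=z(1+13/16z)y_n
  y_{n+1}/y_n = 1 − 1/7z + 8/7z(1+13/16z) = 1 + z + 13/14z²
  Hence R(z) = 1 + z + 13/14z².

Boundary: |R(x)|=1, x<0.
x=-0.56: |R|=0.7312
R=1: x+13/14x²=0 ⇒ x=−14/13=-1.0769; min R=1−1/(4·13/14)=0.7308>−1
Confirm numerically:
  x=-1.019: |R|=0.94519 <1
  x=-0.981: |R|=0.91262 <1
  x=-0.889: |R|=0.84487 <1
  x=-1.527: |R|=1.63818 >1
  x=-1.287: |R|=1.25106 >1
  x=-1.235: |R|=1.18128 >1
Stable set (-1.0769, 0).

z∈(-1.0769,0).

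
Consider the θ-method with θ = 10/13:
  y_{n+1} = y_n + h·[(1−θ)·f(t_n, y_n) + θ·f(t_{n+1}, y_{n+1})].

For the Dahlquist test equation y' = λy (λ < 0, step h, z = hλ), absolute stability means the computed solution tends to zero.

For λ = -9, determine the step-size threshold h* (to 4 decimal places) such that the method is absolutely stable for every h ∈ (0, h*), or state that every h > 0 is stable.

(−∞, 0) — no finite endpoint. Any h>0 works for λ=-9.

With y'=λy (z=hλ):
  y_{n+1} = y_n + z·[3/13·y_n + 10/13·y_{n+1}] ⇒ (1 − 10/13z)y_{n+1} = (1 + 3/13z)y_n
  Hence R(z) = (1 + 3/13z)/(1 − 10/13z).

Need |R(x)|<1, x<0.
x=-0.68: |R|=0.5535
x=-2: |R|=0.2121
x=-10: |R|=0.1504
x=-100: |R|=0.2833
θ=10/13≥1/2 ⇒ |1+3/13x|<|1−10/13x| ∀x<0 ⇒ interval (−∞,0).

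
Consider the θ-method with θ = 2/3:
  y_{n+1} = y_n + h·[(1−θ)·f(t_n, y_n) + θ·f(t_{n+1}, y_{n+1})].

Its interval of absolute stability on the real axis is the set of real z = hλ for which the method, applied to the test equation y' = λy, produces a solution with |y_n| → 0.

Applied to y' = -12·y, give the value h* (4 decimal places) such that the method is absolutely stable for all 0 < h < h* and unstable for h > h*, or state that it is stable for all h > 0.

On y'=λy, z=hλ:
  y_{n+1} = y_n + z·[1/3·y_n + 2/3·y_{n+1}] ⇒ (1 − 2/3z)y_{n+1} = (1 + 1/3z)y_n
  Hence R(z) = (1 + 1/3z)/(1 − 2/3z).

Need |R(x)|<1, x<0.
x=-0.77: |R|=0.4912
x=-2: |R|=0.1429
x=-10: |R|=0.3043
x=-100: |R|=0.4778
θ=2/3≥1/2 ⇒ |1+1/3x|<|1−2/3x| ∀x<0 ⇒ unbounded interval.

(−∞, 0) — no finite endpoint. Any h>0 works for λ=-12.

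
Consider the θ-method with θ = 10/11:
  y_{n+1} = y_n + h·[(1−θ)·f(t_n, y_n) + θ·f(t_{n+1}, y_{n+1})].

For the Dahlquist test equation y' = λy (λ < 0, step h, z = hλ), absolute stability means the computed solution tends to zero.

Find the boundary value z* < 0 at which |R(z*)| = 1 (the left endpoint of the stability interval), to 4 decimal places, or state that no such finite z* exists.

With y'=λy (z=hλ):
  y_{n+1} = y_n + z·[1/11·y_n + 10/11·y_{n+1}] ⇒ (1 − 10/11z)y_{n+1} = (1 + 1/11z)y_n
  Hence R(z) = (1 + 1/11z)/(1 − 10/11z).

Need |R(x)|<1, x<0.
x=-1.56: |R|=0.3549
x=-2: |R|=0.2903
x=-10: |R|=0.0090
x=-100: |R|=0.0880
θ=10/11≥1/2 ⇒ |1+1/11x|<|1−10/11x| ∀x<0 ⇒ unbounded interval.

interval (−∞, 0).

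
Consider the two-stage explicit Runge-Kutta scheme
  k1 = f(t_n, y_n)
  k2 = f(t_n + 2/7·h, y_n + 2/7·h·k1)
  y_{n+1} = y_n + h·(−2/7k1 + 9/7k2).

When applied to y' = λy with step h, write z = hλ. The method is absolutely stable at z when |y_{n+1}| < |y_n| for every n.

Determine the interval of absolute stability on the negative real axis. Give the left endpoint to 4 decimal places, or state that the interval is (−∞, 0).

z∈(-2.7222,0).

With y'=λy (z=hλ):
  k1=λy_n ⇒ h·k1=z·y_n;  k2=λ(1+2/7z)y_n ⇒ h·k2=z(1+2/7z)y_n
  y_{n+1}/y_n = 1 − 2/7z + 9/7z(1+2/7z) = 1 + z + 18/49z²
  R(z) = 1 + z + 18/49z².

Find x<0 with |R(x)|<1.
x=-1.7: |R|=0.3616
R=1: x+18/49x²=0 ⇒ x=−49/18=-2.7222; min R=1−1/(4·18/49)=0.3194>−1
Confirm numerically:
  x=-2.535: |R|=0.82565 <1
  x=-1.417: |R|=0.32059 <1
  x=-1.125: |R|=0.33992 <1
  x=-3.187: |R|=1.54413 >1
  x=-2.812: |R|=1.09274 >1
Interval (-2.7222, 0).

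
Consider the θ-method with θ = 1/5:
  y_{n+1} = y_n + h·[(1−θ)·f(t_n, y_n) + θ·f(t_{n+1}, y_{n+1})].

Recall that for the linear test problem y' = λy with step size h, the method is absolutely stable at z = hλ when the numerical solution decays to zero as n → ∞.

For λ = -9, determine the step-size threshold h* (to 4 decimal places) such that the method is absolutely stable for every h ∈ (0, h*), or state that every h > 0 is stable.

(-3.3333,0); λ=-9 ⇒ h* = (10/3)/9 = 0.3704.

Set f=λy, z=hλ:
  y_{n+1} = y_n + z·[4/5·y_n + 1/5·y_{n+1}] ⇒ (1 − 1/5z)y_{n+1} = (1 + 4/5z)y_n
  Hence R(z) = (1 + 4/5z)/(1 − 1/5z).

Find x<0 with |R(x)|<1.
x=-1.75: |R|=0.2963
R=−1: 1+4/5x = −1+1/5x ⇒ -3/5x=2 ⇒ x=2/(-3/5)=-3.3333
Confirm numerically:
  x=-2.939: |R|=0.85099 <1
  x=-2.357: |R|=0.60188 <1
  x=-1.704: |R|=0.27088 <1
  x=-3.881: |R|=1.18500 >1
  x=-3.600: |R|=1.09302 >1
  x=-3.505: |R|=1.06055 >1
Stable set (-3.3333, 0).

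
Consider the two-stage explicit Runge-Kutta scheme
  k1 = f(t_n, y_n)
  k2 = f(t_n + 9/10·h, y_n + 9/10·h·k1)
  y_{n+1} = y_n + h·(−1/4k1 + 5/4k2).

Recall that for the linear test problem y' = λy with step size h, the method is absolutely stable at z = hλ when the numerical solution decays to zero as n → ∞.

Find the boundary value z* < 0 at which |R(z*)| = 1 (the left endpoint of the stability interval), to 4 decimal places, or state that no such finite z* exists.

With y'=λy (z=hλ):
  k1=λy_n ⇒ h·k1=z·y_n;  k2=λ(1+9/10z)y_n ⇒ h·k2=z(1+9/10z)y_n
  y_{n+1}/y_n = 1 − 1/4z + 5/4z(1+9/10z) = 1 + z + 9/8z²
  R(z) = 1 + z + 9/8z².

Boundary: |R(x)|=1, x<0.
x=-1.41: |R|=1.8266
R=1: x+9/8x²=0 ⇒ x=−8/9=-0.8889; min R=1−1/(4·9/8)=0.7778>−1
Confirm numerically:
  x=-0.709: |R|=0.85652 <1
  x=-0.680: |R|=0.84020 <1
  x=-0.565: |R|=0.79413 <1
  x=-0.381: |R|=0.78231 <1
  x=-1.290: |R|=1.58211 >1
  x=-1.210: |R|=1.43711 >1
Interval (-0.8889, 0).

z* = -0.8889.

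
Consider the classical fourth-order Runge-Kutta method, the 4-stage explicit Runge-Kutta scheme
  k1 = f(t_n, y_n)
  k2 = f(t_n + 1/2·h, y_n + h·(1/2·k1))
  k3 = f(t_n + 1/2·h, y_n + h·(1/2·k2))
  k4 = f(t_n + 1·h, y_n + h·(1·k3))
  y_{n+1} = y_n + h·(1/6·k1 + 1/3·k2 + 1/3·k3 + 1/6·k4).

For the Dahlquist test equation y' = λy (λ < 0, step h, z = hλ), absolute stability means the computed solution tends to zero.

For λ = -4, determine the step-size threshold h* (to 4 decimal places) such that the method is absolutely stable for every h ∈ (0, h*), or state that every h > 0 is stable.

(-2.7853,0); λ=-4 ⇒ h* = 0.6963.

On y'=λy, z=hλ:
  order 4, 4-stage ⇒ R(z)=1+z+z^2/2+z^3/6+z^4/24
  (e.g. R(-0.77)=0.46501, |R|=0.46501)

Boundary: |R(x)|=1, x<0.
x=-0.77: |R|=0.4650
|R(-3.06)|=1.4996 |R(-1.01)|=0.3717 |R(-1)|=0.3750
Bisect:
  x_lo=-3.4362 |R|=2.5145  x_hi=-0.2693 |R|=0.7639
  mid=-1.85276 |R|=0.29458 →hi
  mid=-2.64449 |R|=0.80765 →hi
  mid=-3.04036 |R|=1.45777 →lo
  mid=-2.84242 |R|=1.08961 →lo
  mid=-2.74346 |R|=0.93874 →hi
  mid=-2.79294 |R|=1.01159 →lo
  mid=-2.76820 |R|=0.97453 →hi
  mid=-2.78057 |R|=0.99290 →hi
  mid=-2.78676 |R|=1.00221 →lo
  ...
  [-2.78540,-2.78521] ⇒ x*=-2.7853
Interval (-2.7853, 0).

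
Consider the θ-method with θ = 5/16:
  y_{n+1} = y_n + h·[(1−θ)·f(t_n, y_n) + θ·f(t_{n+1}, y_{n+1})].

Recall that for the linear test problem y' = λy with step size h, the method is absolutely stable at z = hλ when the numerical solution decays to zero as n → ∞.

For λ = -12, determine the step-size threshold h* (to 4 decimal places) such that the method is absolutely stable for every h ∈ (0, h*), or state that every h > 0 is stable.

Test eqn y'=λy, z=hλ:
  y_{n+1} = y_n + z·[11/16·y_n + 5/16·y_{n+1}] ⇒ (1 − 5/16z)y_{n+1} = (1 + 11/16z)y_n
  so R(z) = (1 + 11/16z)/(1 − 5/16z).

Need |R(x)|<1, x<0.
x=-1.28: |R|=0.0857
R=−1: 1+11/16x = −1+5/16x ⇒ -3/8x=2 ⇒ x=2/(-3/8)=-5.3333
Confirm numerically:
  x=-5.044: |R|=0.95788 <1
  x=-4.769: |R|=0.91502 <1
  x=-3.038: |R|=0.55845 <1
  x=-5.559: |R|=1.03092 >1
  x=-5.508: |R|=1.02407 >1
  x=-5.501: |R|=1.02312 >1
Interval (-5.3333, 0).

(-5.3333,0); λ=-12 ⇒ h* = (16/3)/12 = 0.4444.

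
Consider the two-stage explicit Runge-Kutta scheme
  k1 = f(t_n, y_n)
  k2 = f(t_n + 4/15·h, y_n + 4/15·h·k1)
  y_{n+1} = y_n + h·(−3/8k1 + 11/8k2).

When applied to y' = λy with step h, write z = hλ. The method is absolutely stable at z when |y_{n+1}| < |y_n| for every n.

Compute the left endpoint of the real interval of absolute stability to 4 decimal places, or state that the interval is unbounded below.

Test eqn y'=λy, z=hλ:
  k1=λy_n ⇒ h·k1=z·y_n;  k2=λ(1+4/15z)y_n ⇒ h·k2=z(1+4/15z)y_n
  y_{n+1}/y_n = 1 − 3/8z + 11/8z(1+4/15z) = 1 + z + 11/30z²
  Hence R(z) = 1 + z + 11/30z².

Solve |R(x)|<1 on ℝ⁻.
x=-1.78: |R|=0.3817
R=1: x+11/30x²=0 ⇒ x=−30/11=-2.7273; min R=1−1/(4·11/30)=0.3182>−1
Confirm numerically:
  x=-1.895: |R|=0.42171 <1
  x=-1.291: |R|=0.32012 <1
  x=-1.290: |R|=0.32017 <1
  x=-2.925: |R|=1.21206 >1
  x=-2.801: |R|=1.07572 >1
So |R|<1 on (-2.7273, 0).

z* = -2.7273.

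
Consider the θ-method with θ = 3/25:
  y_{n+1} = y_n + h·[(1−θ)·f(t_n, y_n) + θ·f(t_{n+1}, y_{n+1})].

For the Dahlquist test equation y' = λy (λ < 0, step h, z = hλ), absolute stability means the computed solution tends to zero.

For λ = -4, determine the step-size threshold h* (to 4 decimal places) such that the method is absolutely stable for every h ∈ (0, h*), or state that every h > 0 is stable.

(-2.6316,0); λ=-4 ⇒ h* = (50/19)/4 = 0.6579.

With y'=λy (z=hλ):
  y_{n+1} = y_n + z·[22/25·y_n + 3/25·y_{n+1}] ⇒ (1 − 3/25z)y_{n+1} = (1 + 22/25z)y_n
  R(z) = (1 + 22/25z)/(1 − 3/25z).

Solve |R(x)|<1 on ℝ⁻.
x=-1.04: |R|=0.0754
R=−1: 1+22/25x = −1+3/25x ⇒ -19/25x=2 ⇒ x=2/(-19/25)=-2.6316
Confirm numerically:
  x=-2.145: |R|=0.70590 <1
  x=-2.126: |R|=0.69386 <1
  x=-1.936: |R|=0.57102 <1
  x=-1.399: |R|=0.19790 <1
  x=-3.190: |R|=1.30691 >1
  x=-3.054: |R|=1.23494 >1
  x=-2.887: |R|=1.14417 >1
So |R|<1 on (-2.6316, 0).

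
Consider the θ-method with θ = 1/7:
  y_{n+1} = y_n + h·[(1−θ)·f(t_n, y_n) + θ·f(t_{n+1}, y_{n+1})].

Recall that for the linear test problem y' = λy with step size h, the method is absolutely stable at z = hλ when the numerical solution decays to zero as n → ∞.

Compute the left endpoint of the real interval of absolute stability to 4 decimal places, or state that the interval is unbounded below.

z* = -2.8000.

With y'=λy (z=hλ):
  y_{n+1} = y_n + z·[6/7·y_n + 1/7·y_{n+1}] ⇒ (1 − 1/7z)y_{n+1} = (1 + 6/7z)y_n
  ⇒ R(z) = (1 + 6/7z)/(1 − 1/7z).

Find x<0 with |R(x)|<1.
x=-1.43: |R|=0.1874
R=−1: 1+6/7x = −1+1/7x ⇒ -5/7x=2 ⇒ x=2/(-5/7)=-2.8000
Confirm numerically:
  x=-2.724: |R|=0.96092 <1
  x=-1.372: |R|=0.14716 <1
  x=-1.328: |R|=0.11623 <1
  x=-1.270: |R|=0.07497 <1
  x=-3.301: |R|=1.24318 >1
  x=-3.093: |R|=1.14515 >1
So |R|<1 on (-2.8000, 0).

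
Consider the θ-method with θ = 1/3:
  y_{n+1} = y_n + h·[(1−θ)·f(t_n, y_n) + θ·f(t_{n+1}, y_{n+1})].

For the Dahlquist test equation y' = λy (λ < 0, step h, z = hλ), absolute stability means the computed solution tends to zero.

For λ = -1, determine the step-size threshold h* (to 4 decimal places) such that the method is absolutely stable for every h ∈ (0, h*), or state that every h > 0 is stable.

With y'=λy (z=hλ):
  y_{n+1} = y_n + z·[2/3·y_n + 1/3·y_{n+1}] ⇒ (1 − 1/3z)y_{n+1} = (1 + 2/3z)y_n
  so R(z) = (1 + 2/3z)/(1 − 1/3z).

Find x<0 with |R(x)|<1.
x=-0.4: |R|=0.6471
R=−1: 1+2/3x = −1+1/3x ⇒ -1/3x=2 ⇒ x=2/(-1/3)=-6.0000
Confirm numerically:
  x=-4.705: |R|=0.83193 <1
  x=-3.650: |R|=0.64662 <1
  x=-3.580: |R|=0.63222 <1
  x=-3.116: |R|=0.52845 <1
  x=-6.498: |R|=1.05243 >1
  x=-6.349: |R|=1.03733 >1
  x=-6.262: |R|=1.02829 >1
So |R|<1 on (-6.0000, 0).

(-6.0000,0); λ=-1 ⇒ h* = (6)/1 = 6.0000.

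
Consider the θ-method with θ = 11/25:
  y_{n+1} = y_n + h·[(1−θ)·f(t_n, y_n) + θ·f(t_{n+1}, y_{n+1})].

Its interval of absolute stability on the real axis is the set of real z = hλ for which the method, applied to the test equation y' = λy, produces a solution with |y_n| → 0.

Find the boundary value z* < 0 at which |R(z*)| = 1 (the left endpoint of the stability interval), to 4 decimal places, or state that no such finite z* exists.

z* = -16.6667.

With y'=λy (z=hλ):
  y_{n+1} = y_n + z·[14/25·y_n + 11/25·y_{n+1}] ⇒ (1 − 11/25z)y_{n+1} = (1 + 14/25z)y_n
  R(z) = (1 + 14/25z)/(1 − 11/25z).

Solve |R(x)|<1 on ℝ⁻.
x=-1.63: |R|=0.0508
R=−1: 1+14/25x = −1+11/25x ⇒ -3/25x=2 ⇒ x=2/(-3/25)=-16.6667
Confirm numerically:
  x=-13.221: |R|=0.93935 <1
  x=-12.663: |R|=0.92689 <1
  x=-10.739: |R|=0.87576 <1
  x=-17.030: |R|=1.00513 >1
  x=-16.809: |R|=1.00203 >1
  x=-16.748: |R|=1.00117 >1
So |R|<1 on (-16.6667, 0).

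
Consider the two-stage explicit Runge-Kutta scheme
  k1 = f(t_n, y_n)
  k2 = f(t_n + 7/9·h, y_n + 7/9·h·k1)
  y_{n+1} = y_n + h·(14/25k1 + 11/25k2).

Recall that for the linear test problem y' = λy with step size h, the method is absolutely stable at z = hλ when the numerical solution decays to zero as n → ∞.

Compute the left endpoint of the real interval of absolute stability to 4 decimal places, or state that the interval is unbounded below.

Test eqn y'=λy, z=hλ:
  k1=λy_n ⇒ h·k1=z·y_n;  k2=λ(1+7/9z)y_n ⇒ h·k2=z(1+7/9z)y_n
  y_{n+1}/y_n = 1 + 14/25z + 11/25z(1+7/9z) = 1 + z + 77/225z²
  ⇒ R(z) = 1 + z + 77/225z².

Solve |R(x)|<1 on ℝ⁻.
x=-0.86: |R|=0.3931
R=1: x+77/225x²=0 ⇒ x=−225/77=-2.9221; min R=1−1/(4·77/225)=0.2695>−1
Confirm numerically:
  x=-2.267: |R|=0.49178 <1
  x=-1.710: |R|=0.29069 <1
  x=-1.443: |R|=0.26959 <1
  x=-1.253: |R|=0.28429 <1
  x=-2.968: |R|=1.04664 >1
  x=-2.947: |R|=1.02513 >1
So |R|<1 on (-2.9221, 0).

left endpoint -2.9221.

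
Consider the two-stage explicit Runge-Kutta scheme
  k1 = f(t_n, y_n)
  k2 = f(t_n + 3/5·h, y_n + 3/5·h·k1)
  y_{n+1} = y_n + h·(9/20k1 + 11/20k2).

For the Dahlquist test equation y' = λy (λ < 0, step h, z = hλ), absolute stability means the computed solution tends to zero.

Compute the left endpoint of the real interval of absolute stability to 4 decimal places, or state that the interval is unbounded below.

With y'=λy (z=hλ):
  k1=λy_n ⇒ h·k1=z·y_n;  k2=λ(1+3/5z)y_n ⇒ h·k2=z(1+3/5z)y_n
  y_{n+1}/y_n = 1 + 9/20z + 11/20z(1+3/5z) = 1 + z + 33/100z²
  R(z) = 1 + z + 33/100z².

Need |R(x)|<1, x<0.
x=-0.56: |R|=0.5435
R=1: x+33/100x²=0 ⇒ x=−100/33=-3.0303; min R=1−1/(4·33/100)=0.2424>−1
Confirm numerically:
  x=-3.008: |R|=0.97786 <1
  x=-2.976: |R|=0.94667 <1
  x=-1.587: |R|=0.24413 <1
  x=-1.492: |R|=0.24260 <1
  x=-3.165: |R|=1.14068 >1
  x=-3.153: |R|=1.12766 >1
So |R|<1 on (-3.0303, 0).

left endpoint -3.0303.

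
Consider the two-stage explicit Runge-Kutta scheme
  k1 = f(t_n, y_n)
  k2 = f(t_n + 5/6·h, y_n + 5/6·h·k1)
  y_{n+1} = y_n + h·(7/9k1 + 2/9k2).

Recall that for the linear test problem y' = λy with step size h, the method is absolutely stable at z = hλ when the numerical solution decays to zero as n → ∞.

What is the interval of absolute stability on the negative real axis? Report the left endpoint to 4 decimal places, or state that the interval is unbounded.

(-5.4000, 0).

Test eqn y'=λy, z=hλ:
  k1=λy_n ⇒ h·k1=z·y_n;  k2=λ(1+5/6z)y_n ⇒ h·k2=z(1+5/6z)y_n
  y_{n+1}/y_n = 1 + 7/9z + 2/9z(1+5/6z) = 1 + z + 5/27z²
  ⇒ R(z) = 1 + z + 5/27z².

Find x<0 with |R(x)|<1.
x=-1.21: |R|=0.0611
R=1: x+5/27x²=0 ⇒ x=−27/5=-5.4000; min R=1−1/(4·5/27)=-0.3500>−1
Confirm numerically:
  x=-5.196: |R|=0.80371 <1
  x=-5.058: |R|=0.67966 <1
  x=-4.904: |R|=0.54956 <1
  x=-4.464: |R|=0.22624 <1
  x=-5.969: |R|=1.62896 >1
  x=-5.620: |R|=1.22896 >1
  x=-5.519: |R|=1.12162 >1
So |R|<1 on (-5.4000, 0).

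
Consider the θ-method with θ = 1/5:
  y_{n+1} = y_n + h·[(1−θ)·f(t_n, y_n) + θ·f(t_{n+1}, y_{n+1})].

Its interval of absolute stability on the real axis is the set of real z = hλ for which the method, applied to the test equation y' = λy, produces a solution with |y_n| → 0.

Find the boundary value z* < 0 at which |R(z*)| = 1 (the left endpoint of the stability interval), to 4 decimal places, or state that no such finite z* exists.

On y'=λy, z=hλ:
  y_{n+1} = y_n + z·[4/5·y_n + 1/5·y_{n+1}] ⇒ (1 − 1/5z)y_{n+1} = (1 + 4/5z)y_n
  R(z) = (1 + 4/5z)/(1 − 1/5z).

Need |R(x)|<1, x<0.
x=-0.84: |R|=0.2808
R=−1: 1+4/5x = −1+1/5x ⇒ -3/5x=2 ⇒ x=2/(-3/5)=-3.3333
Confirm numerically:
  x=-3.231: |R|=0.96270 <1
  x=-2.979: |R|=0.86678 <1
  x=-2.794: |R|=0.79240 <1
  x=-1.459: |R|=0.12943 <1
  x=-3.816: |R|=1.16425 >1
  x=-3.517: |R|=1.06469 >1
  x=-3.380: |R|=1.01671 >1
Interval (-3.3333, 0).

left endpoint -3.3333.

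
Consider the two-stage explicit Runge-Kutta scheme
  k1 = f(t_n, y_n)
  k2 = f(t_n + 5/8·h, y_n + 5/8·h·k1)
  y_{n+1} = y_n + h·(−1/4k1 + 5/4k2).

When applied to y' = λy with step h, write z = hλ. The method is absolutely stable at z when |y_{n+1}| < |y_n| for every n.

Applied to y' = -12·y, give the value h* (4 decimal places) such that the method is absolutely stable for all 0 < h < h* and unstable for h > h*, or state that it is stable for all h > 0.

On y'=λy, z=hλ:
  k1=λy_n ⇒ h·k1=z·y_n;  k2=λ(1+5/8z)y_n ⇒ h·k2=z(1+5/8z)y_n
  y_{n+1}/y_n = 1 − 1/4z + 5/4z(1+5/8z) = 1 + z + 25/32z²
  R(z) = 1 + z + 25/32z².

Need |R(x)|<1, x<0.
x=-0.61: |R|=0.6807
R=1: x+25/32x²=0 ⇒ x=−32/25=-1.2800; min R=1−1/(4·25/32)=0.6800>−1
Confirm numerically:
  x=-1.230: |R|=0.95195 <1
  x=-1.149: |R|=0.88241 <1
  x=-0.875: |R|=0.72314 <1
  x=-0.851: |R|=0.71478 <1
  x=-1.605: |R|=1.40752 >1
  x=-1.420: |R|=1.15531 >1
Stable set (-1.2800, 0).

(-1.2800,0); λ=-12 ⇒ h* = (32/25)/12 = 0.1067.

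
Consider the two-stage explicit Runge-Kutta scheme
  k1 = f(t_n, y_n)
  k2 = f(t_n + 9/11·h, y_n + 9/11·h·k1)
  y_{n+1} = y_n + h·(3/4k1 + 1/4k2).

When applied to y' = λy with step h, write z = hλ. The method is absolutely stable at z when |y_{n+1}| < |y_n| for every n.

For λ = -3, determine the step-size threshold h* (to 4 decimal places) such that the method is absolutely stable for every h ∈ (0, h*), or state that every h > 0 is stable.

With y'=λy (z=hλ):
  k1=λy_n ⇒ h·k1=z·y_n;  k2=λ(1+9/11z)y_n ⇒ h·k2=z(1+9/11z)y_n
  y_{n+1}/y_n = 1 + 3/4z + 1/4z(1+9/11z) = 1 + z + 9/44z²
  so R(z) = 1 + z + 9/44z².

Find x<0 with |R(x)|<1.
x=-1.11: |R|=0.1420
R=1: x+9/44x²=0 ⇒ x=−44/9=-4.8889; min R=1−1/(4·9/44)=-0.2222>−1
Confirm numerically:
  x=-4.503: |R|=0.64457 <1
  x=-2.278: |R|=0.21656 <1
  x=-2.152: |R|=0.20473 <1
  x=-5.357: |R|=1.51293 >1
  x=-5.057: |R|=1.17389 >1
So |R|<1 on (-4.8889, 0).

(-4.8889,0); λ=-3 ⇒ h* = (44/9)/3 = 1.6296.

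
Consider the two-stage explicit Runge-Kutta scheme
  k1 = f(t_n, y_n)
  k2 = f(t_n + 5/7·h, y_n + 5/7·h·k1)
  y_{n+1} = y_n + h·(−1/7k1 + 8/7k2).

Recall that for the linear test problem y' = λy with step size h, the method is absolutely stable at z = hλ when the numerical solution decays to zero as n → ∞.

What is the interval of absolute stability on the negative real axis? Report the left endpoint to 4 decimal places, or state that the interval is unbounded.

With y'=λy (z=hλ):
  k1=λy_n ⇒ h·k1=z·y_n;  k2=λ(1+5/7z)y_n ⇒ h·k2=z(1+5/7z)y_n
  y_{n+1}/y_n = 1 − 1/7z + 8/7z(1+5/7z) = 1 + z + 40/49z²
  Hence R(z) = 1 + z + 40/49z².

Find x<0 with |R(x)|<1.
x=-1.35: |R|=1.1378
R=1: x+40/49x²=0 ⇒ x=−49/40=-1.2250; min R=1−1/(4·40/49)=0.6937>−1
Confirm numerically:
  x=-1.088: |R|=0.87832 <1
  x=-1.084: |R|=0.87523 <1
  x=-0.949: |R|=0.78618 <1
  x=-1.350: |R|=1.13776 >1
  x=-1.311: |R|=1.09204 >1
Interval (-1.2250, 0).

z∈(-1.2250,0).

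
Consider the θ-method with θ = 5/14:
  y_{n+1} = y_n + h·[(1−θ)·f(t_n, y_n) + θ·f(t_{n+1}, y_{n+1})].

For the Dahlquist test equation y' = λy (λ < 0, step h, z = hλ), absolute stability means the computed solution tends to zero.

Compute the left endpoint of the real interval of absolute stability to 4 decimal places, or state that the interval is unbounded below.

Test eqn y'=λy, z=hλ:
  y_{n+1} = y_n + z·[9/14·y_n + 5/14·y_{n+1}] ⇒ (1 − 5/14z)y_{n+1} = (1 + 9/14z)y_n
  so R(z) = (1 + 9/14z)/(1 − 5/14z).

Need |R(x)|<1, x<0.
x=-1.29: |R|=0.1169
R=−1: 1+9/14x = −1+5/14x ⇒ -2/7x=2 ⇒ x=2/(-2/7)=-7.0000
Confirm numerically:
  x=-6.560: |R|=0.96239 <1
  x=-6.450: |R|=0.95243 <1
  x=-3.850: |R|=0.62105 <1
  x=-7.547: |R|=1.04229 >1
  x=-7.102: |R|=1.00824 >1
So |R|<1 on (-7.0000, 0).

left endpoint -7.0000.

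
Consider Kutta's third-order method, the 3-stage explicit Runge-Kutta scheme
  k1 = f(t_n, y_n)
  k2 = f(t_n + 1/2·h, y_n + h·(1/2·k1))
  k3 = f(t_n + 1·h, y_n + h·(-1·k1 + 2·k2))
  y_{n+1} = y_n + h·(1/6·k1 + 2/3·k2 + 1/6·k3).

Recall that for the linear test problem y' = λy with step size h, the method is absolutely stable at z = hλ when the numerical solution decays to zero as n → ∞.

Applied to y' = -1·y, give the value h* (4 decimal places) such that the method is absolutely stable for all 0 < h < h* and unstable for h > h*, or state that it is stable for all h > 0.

(-2.5127,0); λ=-1 ⇒ h* = 2.5127.

On y'=λy, z=hλ:
  order 3, 3-stage ⇒ R(z)=1+z+z^2/2+z^3/6
  (e.g. R(-1.19)=0.23719, |R|=0.23719)

Find x<0 with |R(x)|<1.
x=-1.19: |R|=0.2372
|R(-2.6)|=1.1493 |R(-2.43)|=0.8690 |R(-2.19)|=0.5425
Bisect:
  x_lo=-3.2192 |R|=2.5978  x_hi=-0.2932 |R|=0.7456
  mid=-1.75622 |R|=0.11685 →hi
  mid=-2.48771 |R|=0.95931 →hi
  mid=-2.85346 |R|=1.65459 →lo
  mid=-2.67058 |R|=1.27902 →lo
  mid=-2.57915 |R|=1.11256 →lo
  mid=-2.53343 |R|=1.03433 →lo
  mid=-2.51057 |R|=0.99643 →hi
  mid=-2.52200 |R|=1.01528 →lo
  mid=-2.51628 |R|=1.00583 →lo
  mid=-2.51343 |R|=1.00112 →lo
  ...
  [-2.51289,-2.51271] ⇒ x*=-2.5127
Stable set (-2.5127, 0).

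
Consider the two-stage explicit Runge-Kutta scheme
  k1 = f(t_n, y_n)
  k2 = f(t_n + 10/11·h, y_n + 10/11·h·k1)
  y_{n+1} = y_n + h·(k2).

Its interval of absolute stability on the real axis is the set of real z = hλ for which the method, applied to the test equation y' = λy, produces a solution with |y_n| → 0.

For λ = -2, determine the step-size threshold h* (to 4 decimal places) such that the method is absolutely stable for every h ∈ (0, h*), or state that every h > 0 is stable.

Set f=λy, z=hλ:
  k1=λy_n ⇒ h·k1=z·y_n;  k2=λ(1+10/11z)y_n ⇒ h·k2=z(1+10/11z)y_n
  y_{n+1}/y_n = 1 + z(1+10/11z) = 1 + z + 10/11z²
  so R(z) = 1 + z + 10/11z².

Find x<0 with |R(x)|<1.
x=-0.6: |R|=0.7273
R=1: x+10/11x²=0 ⇒ x=−11/10=-1.1000; min R=1−1/(4·10/11)=0.7250>−1
Confirm numerically:
  x=-0.677: |R|=0.73966 <1
  x=-0.606: |R|=0.72785 <1
  x=-0.578: |R|=0.72571 <1
  x=-1.666: |R|=1.85723 >1
  x=-1.457: |R|=1.47286 >1
  x=-1.149: |R|=1.05118 >1
Interval (-1.1000, 0).

(-1.1000,0); λ=-2 ⇒ h* = (11/10)/2 = 0.5500.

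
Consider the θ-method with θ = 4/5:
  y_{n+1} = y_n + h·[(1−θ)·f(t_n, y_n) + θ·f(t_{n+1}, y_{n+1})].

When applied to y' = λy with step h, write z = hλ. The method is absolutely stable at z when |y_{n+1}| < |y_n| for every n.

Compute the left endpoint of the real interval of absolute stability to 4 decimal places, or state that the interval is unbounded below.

unbounded; (−∞, 0).

On y'=λy, z=hλ:
  y_{n+1} = y_n + z·[1/5·y_n + 4/5·y_{n+1}] ⇒ (1 − 4/5z)y_{n+1} = (1 + 1/5z)y_n
  Hence R(z) = (1 + 1/5z)/(1 − 4/5z).

Boundary: |R(x)|=1, x<0.
x=-1.27: |R|=0.3700
x=-2: |R|=0.2308
x=-10: |R|=0.1111
x=-100: |R|=0.2346
θ=4/5≥1/2 ⇒ |1+1/5x|<|1−4/5x| ∀x<0 ⇒ unbounded interval.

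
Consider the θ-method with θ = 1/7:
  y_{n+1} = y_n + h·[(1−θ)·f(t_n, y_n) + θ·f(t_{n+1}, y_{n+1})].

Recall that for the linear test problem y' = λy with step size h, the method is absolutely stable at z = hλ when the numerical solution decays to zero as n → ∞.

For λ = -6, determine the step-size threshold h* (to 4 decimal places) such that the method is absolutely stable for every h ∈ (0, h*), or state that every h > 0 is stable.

Set f=λy, z=hλ:
  y_{n+1} = y_n + z·[6/7·y_n + 1/7·y_{n+1}] ⇒ (1 − 1/7z)y_{n+1} = (1 + 6/7z)y_n
  ⇒ R(z) = (1 + 6/7z)/(1 − 1/7z).

Boundary: |R(x)|=1, x<0.
x=-0.67: |R|=0.3885
R=−1: 1+6/7x = −1+1/7x ⇒ -5/7x=2 ⇒ x=2/(-5/7)=-2.8000
Confirm numerically:
  x=-2.251: |R|=0.70328 <1
  x=-2.108: |R|=0.62011 <1
  x=-1.897: |R|=0.49253 <1
  x=-3.091: |R|=1.14419 >1
  x=-2.936: |R|=1.06844 >1
  x=-2.862: |R|=1.03143 >1
So |R|<1 on (-2.8000, 0).

(-2.8000,0); λ=-6 ⇒ h* = (14/5)/6 = 0.4667.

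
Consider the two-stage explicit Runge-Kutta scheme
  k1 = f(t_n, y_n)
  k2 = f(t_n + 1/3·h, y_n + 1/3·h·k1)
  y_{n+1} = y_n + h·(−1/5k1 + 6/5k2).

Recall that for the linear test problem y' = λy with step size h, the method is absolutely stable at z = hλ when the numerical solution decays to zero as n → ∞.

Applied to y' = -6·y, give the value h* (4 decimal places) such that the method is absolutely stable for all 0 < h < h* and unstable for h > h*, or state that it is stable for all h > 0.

(-2.5000,0); λ=-6 ⇒ h* = (5/2)/6 = 0.4167.

On y'=λy, z=hλ:
  k1=λy_n ⇒ h·k1=z·y_n;  k2=λ(1+1/3z)y_n ⇒ h·k2=z(1+1/3z)y_n
  y_{n+1}/y_n = 1 − 1/5z + 6/5z(1+1/3z) = 1 + z + 2/5z²
  Hence R(z) = 1 + z + 2/5z².

Need |R(x)|<1, x<0.
x=-1.29: |R|=0.3756
R=1: x+2/5x²=0 ⇒ x=−5/2=-2.5000; min R=1−1/(4·2/5)=0.3750>−1
Confirm numerically:
  x=-2.389: |R|=0.89393 <1
  x=-1.521: |R|=0.40438 <1
  x=-1.231: |R|=0.37514 <1
  x=-1.069: |R|=0.38810 <1
  x=-2.941: |R|=1.51879 >1
  x=-2.744: |R|=1.26781 >1
  x=-2.573: |R|=1.07513 >1
Interval (-2.5000, 0).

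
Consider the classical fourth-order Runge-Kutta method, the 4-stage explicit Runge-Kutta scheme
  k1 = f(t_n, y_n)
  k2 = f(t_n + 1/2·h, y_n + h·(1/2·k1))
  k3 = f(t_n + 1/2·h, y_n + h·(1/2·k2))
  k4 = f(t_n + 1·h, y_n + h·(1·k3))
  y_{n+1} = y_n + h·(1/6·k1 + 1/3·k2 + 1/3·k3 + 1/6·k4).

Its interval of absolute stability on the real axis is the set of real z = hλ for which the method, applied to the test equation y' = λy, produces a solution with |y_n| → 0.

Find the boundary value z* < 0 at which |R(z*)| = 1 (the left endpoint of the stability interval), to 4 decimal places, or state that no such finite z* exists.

Test eqn y'=λy, z=hλ:
  order 4, 4-stage ⇒ R(z)=1+z+z^2/2+z^3/6+z^4/24
  (e.g. R(-1.67)=0.27229, |R|=0.27229)

Solve |R(x)|<1 on ℝ⁻.
x=-1.67: |R|=0.2723
|R(-2.82)|=1.0536 |R(-2.43)|=0.5838 |R(-1.04)|=0.3621
Bisect:
  x_lo=-3.1328 |R|=1.6634  x_hi=-0.3272 |R|=0.7210
  mid=-1.72997 |R|=0.27672 →hi
  mid=-2.43137 |R|=0.58498 →hi
  mid=-2.78207 |R|=0.99514 →hi
  mid=-2.95741 |R|=1.29207 →lo
  mid=-2.86974 |R|=1.13497 →lo
  mid=-2.82590 |R|=1.06297 →lo
  mid=-2.80398 |R|=1.02855 →lo
  mid=-2.79303 |R|=1.01172 →lo
  ...
  [-2.78532,-2.78515] ⇒ x*=-2.7853
So |R|<1 on (-2.7853, 0).

z* = -2.7853.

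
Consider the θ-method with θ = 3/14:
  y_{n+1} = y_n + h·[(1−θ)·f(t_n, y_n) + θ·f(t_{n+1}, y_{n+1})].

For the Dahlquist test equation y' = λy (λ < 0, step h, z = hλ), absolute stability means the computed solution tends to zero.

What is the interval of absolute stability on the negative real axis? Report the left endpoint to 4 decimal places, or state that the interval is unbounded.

Set f=λy, z=hλ:
  y_{n+1} = y_n + z·[11/14·y_n + 3/14·y_{n+1}] ⇒ (1 − 3/14z)y_{n+1} = (1 + 11/14z)y_n
  so R(z) = (1 + 11/14z)/(1 − 3/14z).

Find x<0 with |R(x)|<1.
x=-1.2: |R|=0.0455
R=−1: 1+11/14x = −1+3/14x ⇒ -4/7x=2 ⇒ x=2/(-4/7)=-3.5000
Confirm numerically:
  x=-3.262: |R|=0.91995 <1
  x=-2.140: |R|=0.46719 <1
  x=-1.666: |R|=0.22771 <1
  x=-1.497: |R|=0.13342 <1
  x=-3.965: |R|=1.14366 >1
  x=-3.963: |R|=1.14307 >1
Stable set (-3.5000, 0).

z∈(-3.5000,0).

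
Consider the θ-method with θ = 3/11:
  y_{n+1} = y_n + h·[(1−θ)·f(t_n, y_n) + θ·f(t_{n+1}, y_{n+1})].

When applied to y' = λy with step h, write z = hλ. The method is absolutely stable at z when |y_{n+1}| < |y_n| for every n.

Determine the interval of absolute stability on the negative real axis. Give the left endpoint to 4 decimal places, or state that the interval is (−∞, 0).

On y'=λy, z=hλ:
  y_{n+1} = y_n + z·[8/11·y_n + 3/11·y_{n+1}] ⇒ (1 − 3/11z)y_{n+1} = (1 + 8/11z)y_n
  so R(z) = (1 + 8/11z)/(1 − 3/11z).

Solve |R(x)|<1 on ℝ⁻.
x=-1.2: |R|=0.0959
R=−1: 1+8/11x = −1+3/11x ⇒ -5/11x=2 ⇒ x=2/(-5/11)=-4.4000
Confirm numerically:
  x=-4.250: |R|=0.96842 <1
  x=-3.952: |R|=0.90200 <1
  x=-2.405: |R|=0.45237 <1
  x=-4.790: |R|=1.07686 >1
  x=-4.421: |R|=1.00433 >1
Interval (-4.4000, 0).

(-4.4000, 0).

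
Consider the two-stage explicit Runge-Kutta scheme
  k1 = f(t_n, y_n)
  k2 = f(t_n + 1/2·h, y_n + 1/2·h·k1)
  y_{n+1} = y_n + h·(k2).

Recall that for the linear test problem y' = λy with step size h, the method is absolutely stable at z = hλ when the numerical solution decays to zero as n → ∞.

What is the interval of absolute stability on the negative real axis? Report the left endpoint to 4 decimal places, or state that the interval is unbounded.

z∈(-2.0000,0).

Set f=λy, z=hλ:
  k1=λy_n ⇒ h·k1=z·y_n;  k2=λ(1+1/2z)y_n ⇒ h·k2=z(1+1/2z)y_n
  y_{n+1}/y_n = 1 + z(1+1/2z) = 1 + z + 1/2z²
  R(z) = 1 + z + 1/2z².

Solve |R(x)|<1 on ℝ⁻.
x=-1.24: |R|=0.5288
R=1: x+1/2x²=0 ⇒ x=−2=-2.0000; min R=1−1/(4·1/2)=0.5000>−1
Confirm numerically:
  x=-1.874: |R|=0.88194 <1
  x=-1.668: |R|=0.72311 <1
  x=-1.467: |R|=0.60904 <1
  x=-1.185: |R|=0.51711 <1
  x=-2.431: |R|=1.52388 >1
  x=-2.207: |R|=1.22842 >1
  x=-2.049: |R|=1.05020 >1
Interval (-2.0000, 0).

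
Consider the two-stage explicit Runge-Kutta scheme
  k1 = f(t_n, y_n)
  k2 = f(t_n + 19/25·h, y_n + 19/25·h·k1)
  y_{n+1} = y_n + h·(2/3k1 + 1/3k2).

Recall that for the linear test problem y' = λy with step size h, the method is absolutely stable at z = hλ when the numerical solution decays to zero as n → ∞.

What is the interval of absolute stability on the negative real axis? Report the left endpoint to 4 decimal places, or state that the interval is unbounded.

(-3.9474, 0).

With y'=λy (z=hλ):
  k1=λy_n ⇒ h·k1=z·y_n;  k2=λ(1+19/25z)y_n ⇒ h·k2=z(1+19/25z)y_n
  y_{n+1}/y_n = 1 + 2/3z + 1/3z(1+19/25z) = 1 + z + 19/75z²
  R(z) = 1 + z + 19/75z².

Boundary: |R(x)|=1, x<0.
x=-1.71: |R|=0.0308
R=1: x+19/75x²=0 ⇒ x=−75/19=-3.9474; min R=1−1/(4·19/75)=0.0132>−1
Confirm numerically:
  x=-2.582: |R|=0.10690 <1
  x=-2.267: |R|=0.03495 <1
  x=-1.896: |R|=0.01469 <1
  x=-1.648: |R|=0.04003 <1
  x=-4.442: |R|=1.55661 >1
  x=-4.108: |R|=1.16717 >1
  x=-3.973: |R|=1.02580 >1
So |R|<1 on (-3.9474, 0).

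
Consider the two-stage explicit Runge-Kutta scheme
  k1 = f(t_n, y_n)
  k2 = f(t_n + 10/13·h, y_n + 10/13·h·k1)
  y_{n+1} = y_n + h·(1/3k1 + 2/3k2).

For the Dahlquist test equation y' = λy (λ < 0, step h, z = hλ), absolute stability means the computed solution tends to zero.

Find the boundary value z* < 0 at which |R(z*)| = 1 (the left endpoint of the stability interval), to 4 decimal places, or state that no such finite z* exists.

z* = -1.9500.

On y'=λy, z=hλ:
  k1=λy_n ⇒ h·k1=z·y_n;  k2=λ(1+10/13z)y_n ⇒ h·k2=z(1+10/13z)y_n
  y_{n+1}/y_n = 1 + 1/3z + 2/3z(1+10/13z) = 1 + z + 20/39z²
  so R(z) = 1 + z + 20/39z².

Find x<0 with |R(x)|<1.
x=-1.38: |R|=0.5966
R=1: x+20/39x²=0 ⇒ x=−39/20=-1.9500; min R=1−1/(4·20/39)=0.5125>−1
Confirm numerically:
  x=-1.573: |R|=0.69589 <1
  x=-1.401: |R|=0.60556 <1
  x=-1.320: |R|=0.57354 <1
  x=-2.105: |R|=1.16732 >1
  x=-1.970: |R|=1.02021 >1
Interval (-1.9500, 0).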